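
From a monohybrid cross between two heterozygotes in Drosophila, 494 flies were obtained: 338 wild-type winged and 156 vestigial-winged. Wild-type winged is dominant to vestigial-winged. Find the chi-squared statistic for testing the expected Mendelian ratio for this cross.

For a monohybrid cross between heterozygotes with complete dominance, the expected phenotypic ratio is 3:1.
The 3:1 ratio has 4 parts, so with N = 494 the expected counts are:
  wild-type winged: 494 × 3/4 = 370.5
  vestigial-winged: 494 × 1/4 = 123.5
χ² = Σ (O − E)² / E
  wild-type winged: (338 − 370.5)² / 370.5 = 2.8509
  vestigial-winged: (156 − 123.5)² / 123.5 = 8.5526
χ² = 2.8509 + 8.5526 = 11.4035 ≈ 11.404

11.404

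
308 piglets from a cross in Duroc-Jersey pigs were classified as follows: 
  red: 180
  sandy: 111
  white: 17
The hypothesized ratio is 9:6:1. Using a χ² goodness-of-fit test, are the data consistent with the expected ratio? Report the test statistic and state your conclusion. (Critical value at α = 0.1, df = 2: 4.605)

Expected counts for N = 308 under a 9:6:1 ratio (total parts = 16):
  red: 308 × 9/16 = 173.25
  sandy: 308 × 6/16 = 115.5
  white: 308 × 1/16 = 19.25
χ² = Σ (O − E)² / E
  red: (180 − 173.25)² / 173.25 = 0.2630
  sandy: (111 − 115.5)² / 115.5 = 0.1753
  white: (17 − 19.25)² / 19.25 = 0.2630
χ² = 0.2630 + 0.1753 + 0.2630 = 0.7013 ≈ 0.701
Degrees of freedom = 3 − 1 = 2; critical value at α = 0.1 is 4.605.
Since 0.701 < 4.605, we fail to reject the null hypothesis — the data are consistent with the 9:6:1 ratio.

0.701; consistent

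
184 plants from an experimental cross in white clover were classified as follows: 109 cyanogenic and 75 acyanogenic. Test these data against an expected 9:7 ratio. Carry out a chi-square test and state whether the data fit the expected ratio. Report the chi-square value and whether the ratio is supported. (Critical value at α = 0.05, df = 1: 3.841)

0.668; consistent

Under the 9:7 hypothesis (Σ ratio = 16, N = 184):
  cyanogenic: 184 × 9/16 = 103.5
  acyanogenic: 184 × 7/16 = 80.5
χ² = Σ (O − E)² / E
  cyanogenic: (109 − 103.5)² / 103.5 = 0.2923
  acyanogenic: (75 − 80.5)² / 80.5 = 0.3758
χ² = 0.2923 + 0.3758 = 0.6681 ≈ 0.668
Degrees of freedom = 2 − 1 = 1; critical value at α = 0.05 is 3.841.
Since 0.668 < 3.841, we fail to reject the null hypothesis — the data are consistent with the 9:7 ratio.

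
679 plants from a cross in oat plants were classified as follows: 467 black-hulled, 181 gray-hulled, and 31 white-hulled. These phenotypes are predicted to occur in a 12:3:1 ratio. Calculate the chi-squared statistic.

29.228

Expected counts for N = 679 under a 12:3:1 ratio (total parts = 16):
  black-hulled: 679 × 12/16 = 509.25
  gray-hulled: 679 × 3/16 = 127.3125
  white-hulled: 679 × 1/16 = 42.4375
χ² = Σ (O − E)² / E
  black-hulled: (467 − 509.25)² / 509.25 = 3.5053
  gray-hulled: (181 − 127.3125)² / 127.3125 = 22.6399
  white-hulled: (31 − 42.4375)² / 42.4375 = 3.0826
χ² = 3.5053 + 22.6399 + 3.0826 = 29.2278 ≈ 29.228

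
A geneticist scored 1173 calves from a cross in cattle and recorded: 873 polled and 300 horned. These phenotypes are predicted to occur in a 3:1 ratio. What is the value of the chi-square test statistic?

0.207

The 3:1 ratio has 4 parts, so with N = 1173 the expected counts are:
  polled: 1173 × 3/4 = 879.75
  horned: 1173 × 1/4 = 293.25
χ² = Σ (O − E)² / E
  polled: (873 − 879.75)² / 879.75 = 0.0518
  horned: (300 − 293.25)² / 293.25 = 0.1554
χ² = 0.0518 + 0.1554 = 0.2072 ≈ 0.207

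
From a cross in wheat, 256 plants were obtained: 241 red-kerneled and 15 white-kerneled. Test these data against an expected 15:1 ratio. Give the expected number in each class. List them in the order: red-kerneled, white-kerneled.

Expected counts for N = 256 under a 15:1 ratio (total parts = 16):
  red-kerneled: 256 × 15/16 = 240
  white-kerneled: 256 × 1/16 = 16

240, 16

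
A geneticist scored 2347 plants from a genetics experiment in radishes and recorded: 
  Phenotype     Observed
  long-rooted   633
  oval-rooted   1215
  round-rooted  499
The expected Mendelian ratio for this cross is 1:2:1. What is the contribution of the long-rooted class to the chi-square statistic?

Total ratio parts = 4. Expected numbers out of 2347:
  long-rooted: 2347 × 1/4 = 586.75
  oval-rooted: 2347 × 2/4 = 1173.5
  round-rooted: 2347 × 1/4 = 586.75
Contribution of long-rooted: (633 − 586.75)² / 586.75 = 3.6456

3.646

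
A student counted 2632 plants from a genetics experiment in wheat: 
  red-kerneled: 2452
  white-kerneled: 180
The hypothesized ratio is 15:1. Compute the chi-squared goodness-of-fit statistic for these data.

1.558

Total ratio parts = 16. Expected numbers out of 2632:
  red-kerneled: 2632 × 15/16 = 2467.5
  white-kerneled: 2632 × 1/16 = 164.5
χ² = Σ (O − E)² / E
  red-kerneled: (2452 − 2467.5)² / 2467.5 = 0.0974
  white-kerneled: (180 − 164.5)² / 164.5 = 1.4605
χ² = 0.0974 + 1.4605 = 1.5579 ≈ 1.558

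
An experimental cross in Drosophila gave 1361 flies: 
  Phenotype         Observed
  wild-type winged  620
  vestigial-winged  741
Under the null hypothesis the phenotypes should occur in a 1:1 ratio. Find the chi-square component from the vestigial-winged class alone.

Total ratio parts = 2. Expected numbers out of 1361:
  wild-type winged: 1361 × 1/2 = 680.5
  vestigial-winged: 1361 × 1/2 = 680.5
Contribution of vestigial-winged: (741 − 680.5)² / 680.5 = 5.3788

5.379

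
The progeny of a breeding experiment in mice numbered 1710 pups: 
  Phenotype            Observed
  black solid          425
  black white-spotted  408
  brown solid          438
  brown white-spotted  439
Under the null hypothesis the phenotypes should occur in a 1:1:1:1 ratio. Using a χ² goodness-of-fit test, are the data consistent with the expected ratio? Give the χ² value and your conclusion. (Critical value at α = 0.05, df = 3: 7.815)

Total ratio parts = 4. Expected numbers out of 1710:
  black solid: 1710 × 1/4 = 427.5
  black white-spotted: 1710 × 1/4 = 427.5
  brown solid: 1710 × 1/4 = 427.5
  brown white-spotted: 1710 × 1/4 = 427.5
χ² = Σ (O − E)² / E
  black solid: (425 − 427.5)² / 427.5 = 0.0146
  black white-spotted: (408 − 427.5)² / 427.5 = 0.8895
  brown solid: (438 − 427.5)² / 427.5 = 0.2579
  brown white-spotted: (439 − 427.5)² / 427.5 = 0.3094
χ² = 0.0146 + 0.8895 + 0.2579 + 0.3094 = 1.4714 ≈ 1.471
Degrees of freedom = 4 − 1 = 3; critical value at α = 0.05 is 7.815.
Since 1.471 < 7.815, we fail to reject the null hypothesis — the data are consistent with the 1:1:1:1 ratio.

1.471; consistent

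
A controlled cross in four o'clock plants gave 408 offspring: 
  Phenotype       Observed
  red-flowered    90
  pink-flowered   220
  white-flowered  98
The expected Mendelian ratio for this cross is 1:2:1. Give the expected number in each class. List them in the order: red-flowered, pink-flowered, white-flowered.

102, 204, 102

Under the 1:2:1 hypothesis (Σ ratio = 4, N = 408):
  red-flowered: 408 × 1/4 = 102
  pink-flowered: 408 × 2/4 = 204
  white-flowered: 408 × 1/4 = 102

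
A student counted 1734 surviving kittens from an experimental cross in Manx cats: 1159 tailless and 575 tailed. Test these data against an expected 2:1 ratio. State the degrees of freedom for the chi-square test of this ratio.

A goodness-of-fit test with 2 phenotype classes has df = 2 − 1 = 1.

1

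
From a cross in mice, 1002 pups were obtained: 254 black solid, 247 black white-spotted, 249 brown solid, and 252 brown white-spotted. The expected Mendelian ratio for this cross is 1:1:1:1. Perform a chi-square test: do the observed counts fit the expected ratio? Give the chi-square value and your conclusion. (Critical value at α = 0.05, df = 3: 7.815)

0.116; consistent

Expected counts for N = 1002 under a 1:1:1:1 ratio (total parts = 4):
  black solid: 1002 × 1/4 = 250.5
  black white-spotted: 1002 × 1/4 = 250.5
  brown solid: 1002 × 1/4 = 250.5
  brown white-spotted: 1002 × 1/4 = 250.5
χ² = Σ (O − E)² / E
  black solid: (254 − 250.5)² / 250.5 = 0.0489
  black white-spotted: (247 − 250.5)² / 250.5 = 0.0489
  brown solid: (249 − 250.5)² / 250.5 = 0.0090
  brown white-spotted: (252 − 250.5)² / 250.5 = 0.0090
χ² = 0.0489 + 0.0489 + 0.0090 + 0.0090 = 0.1158 ≈ 0.116
Degrees of freedom = 4 − 1 = 3; critical value at α = 0.05 is 7.815.
Since 0.116 < 7.815, we fail to reject the null hypothesis — the data are consistent with the 1:1:1:1 ratio.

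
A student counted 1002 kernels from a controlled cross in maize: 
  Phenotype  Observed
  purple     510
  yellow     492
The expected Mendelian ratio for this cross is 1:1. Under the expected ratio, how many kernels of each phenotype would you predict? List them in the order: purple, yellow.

501, 501

Under the 1:1 hypothesis (Σ ratio = 2, N = 1002):
  purple: 1002 × 1/2 = 501
  yellow: 1002 × 1/2 = 501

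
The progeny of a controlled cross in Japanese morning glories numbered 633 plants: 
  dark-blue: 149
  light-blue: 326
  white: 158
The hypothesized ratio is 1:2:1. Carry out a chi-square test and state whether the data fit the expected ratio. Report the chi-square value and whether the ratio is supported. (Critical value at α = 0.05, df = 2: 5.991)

0.826; consistent

Expected counts for N = 633 under a 1:2:1 ratio (total parts = 4):
  dark-blue: 633 × 1/4 = 158.25
  light-blue: 633 × 2/4 = 316.5
  white: 633 × 1/4 = 158.25
χ² = Σ (O − E)² / E
  dark-blue: (149 − 158.25)² / 158.25 = 0.5407
  light-blue: (326 − 316.5)² / 316.5 = 0.2852
  white: (158 − 158.25)² / 158.25 = 0.0004
χ² = 0.5407 + 0.2852 + 0.0004 = 0.8263 ≈ 0.826
Degrees of freedom = 3 − 1 = 2; critical value at α = 0.05 is 5.991.
Since 0.826 < 5.991, we fail to reject the null hypothesis — the data are consistent with the 1:2:1 ratio.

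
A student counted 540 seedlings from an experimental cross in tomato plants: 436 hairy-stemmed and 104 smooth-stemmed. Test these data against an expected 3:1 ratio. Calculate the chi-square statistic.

Under the 3:1 hypothesis (Σ ratio = 4, N = 540):
  hairy-stemmed: 540 × 3/4 = 405
  smooth-stemmed: 540 × 1/4 = 135
χ² = Σ (O − E)² / E
  hairy-stemmed: (436 − 405)² / 405 = 2.3728
  smooth-stemmed: (104 − 135)² / 135 = 7.1185
χ² = 2.3728 + 7.1185 = 9.4913 ≈ 9.491

9.491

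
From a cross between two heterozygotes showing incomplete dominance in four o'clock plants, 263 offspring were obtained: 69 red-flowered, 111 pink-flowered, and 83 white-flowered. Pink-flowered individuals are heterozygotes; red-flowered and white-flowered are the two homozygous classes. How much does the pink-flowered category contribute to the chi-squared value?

With incomplete dominance, a heterozygote × heterozygote cross gives a 1:2:1 phenotypic ratio.
Expected counts for N = 263 under a 1:2:1 ratio (total parts = 4):
  red-flowered: 263 × 1/4 = 65.75
  pink-flowered: 263 × 2/4 = 131.5
  white-flowered: 263 × 1/4 = 65.75
Contribution of pink-flowered: (111 − 131.5)² / 131.5 = 3.1958

3.196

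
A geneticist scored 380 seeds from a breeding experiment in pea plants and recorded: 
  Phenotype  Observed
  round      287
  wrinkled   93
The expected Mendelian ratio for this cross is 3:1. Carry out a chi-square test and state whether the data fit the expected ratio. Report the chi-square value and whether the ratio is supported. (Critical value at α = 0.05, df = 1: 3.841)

0.056; consistent

The 3:1 ratio has 4 parts, so with N = 380 the expected counts are:
  round: 380 × 3/4 = 285
  wrinkled: 380 × 1/4 = 95
χ² = Σ (O − E)² / E
  round: (287 − 285)² / 285 = 0.0140
  wrinkled: (93 − 95)² / 95 = 0.0421
χ² = 0.0140 + 0.0421 = 0.0561 ≈ 0.056
Degrees of freedom = 2 − 1 = 1; critical value at α = 0.05 is 3.841.
Since 0.056 < 3.841, we fail to reject the null hypothesis — the data are consistent with the 3:1 ratio.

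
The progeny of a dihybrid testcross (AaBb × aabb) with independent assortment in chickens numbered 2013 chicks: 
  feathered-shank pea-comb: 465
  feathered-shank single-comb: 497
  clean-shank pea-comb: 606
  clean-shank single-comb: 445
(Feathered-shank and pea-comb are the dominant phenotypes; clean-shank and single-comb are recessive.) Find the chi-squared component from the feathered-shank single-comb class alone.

A dihybrid testcross with independent assortment gives a 1:1:1:1 ratio.
Under the 1:1:1:1 hypothesis (Σ ratio = 4, N = 2013):
  feathered-shank pea-comb: 2013 × 1/4 = 503.25
  feathered-shank single-comb: 2013 × 1/4 = 503.25
  clean-shank pea-comb: 2013 × 1/4 = 503.25
  clean-shank single-comb: 2013 × 1/4 = 503.25
Contribution of feathered-shank single-comb: (497 − 503.25)² / 503.25 = 0.0776

0.078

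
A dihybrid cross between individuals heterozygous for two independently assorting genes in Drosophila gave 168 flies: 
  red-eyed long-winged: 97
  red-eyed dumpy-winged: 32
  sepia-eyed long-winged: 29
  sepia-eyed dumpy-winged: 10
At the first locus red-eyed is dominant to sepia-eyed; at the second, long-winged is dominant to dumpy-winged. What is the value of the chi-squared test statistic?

A dihybrid F₂ with independent assortment and complete dominance at both loci gives a 9:3:3:1 phenotypic ratio.
Expected counts for N = 168 under a 9:3:3:1 ratio (total parts = 16):
  red-eyed long-winged: 168 × 9/16 = 94.5
  red-eyed dumpy-winged: 168 × 3/16 = 31.5
  sepia-eyed long-winged: 168 × 3/16 = 31.5
  sepia-eyed dumpy-winged: 168 × 1/16 = 10.5
χ² = Σ (O − E)² / E
  red-eyed long-winged: (97 − 94.5)² / 94.5 = 0.0661
  red-eyed dumpy-winged: (32 − 31.5)² / 31.5 = 0.0079
  sepia-eyed long-winged: (29 − 31.5)² / 31.5 = 0.1984
  sepia-eyed dumpy-winged: (10 − 10.5)² / 10.5 = 0.0238
χ² = 0.0661 + 0.0079 + 0.1984 + 0.0238 = 0.2962 ≈ 0.296

0.296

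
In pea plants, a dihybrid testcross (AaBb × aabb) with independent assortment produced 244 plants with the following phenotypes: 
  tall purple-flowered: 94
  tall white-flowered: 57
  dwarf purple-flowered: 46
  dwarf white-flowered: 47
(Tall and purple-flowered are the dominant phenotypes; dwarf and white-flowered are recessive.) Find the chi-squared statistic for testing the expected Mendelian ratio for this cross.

A dihybrid testcross with independent assortment gives a 1:1:1:1 ratio.
The 1:1:1:1 ratio has 4 parts, so with N = 244 the expected counts are:
  tall purple-flowered: 244 × 1/4 = 61
  tall white-flowered: 244 × 1/4 = 61
  dwarf purple-flowered: 244 × 1/4 = 61
  dwarf white-flowered: 244 × 1/4 = 61
χ² = Σ (O − E)² / E
  tall purple-flowered: (94 − 61)² / 61 = 17.8525
  tall white-flowered: (57 − 61)² / 61 = 0.2623
  dwarf purple-flowered: (46 − 61)² / 61 = 3.6885
  dwarf white-flowered: (47 − 61)² / 61 = 3.2131
χ² = 17.8525 + 0.2623 + 3.6885 + 3.2131 = 25.0164 ≈ 25.016

25.016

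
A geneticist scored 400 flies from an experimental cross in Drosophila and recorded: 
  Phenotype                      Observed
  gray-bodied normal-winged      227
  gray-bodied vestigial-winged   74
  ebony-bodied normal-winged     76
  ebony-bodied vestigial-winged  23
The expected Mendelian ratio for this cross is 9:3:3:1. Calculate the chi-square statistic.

0.204

Expected counts for N = 400 under a 9:3:3:1 ratio (total parts = 16):
  gray-bodied normal-winged: 400 × 9/16 = 225
  gray-bodied vestigial-winged: 400 × 3/16 = 75
  ebony-bodied normal-winged: 400 × 3/16 = 75
  ebony-bodied vestigial-winged: 400 × 1/16 = 25
χ² = Σ (O − E)² / E
  gray-bodied normal-winged: (227 − 225)² / 225 = 0.0178
  gray-bodied vestigial-winged: (74 − 75)² / 75 = 0.0133
  ebony-bodied normal-winged: (76 − 75)² / 75 = 0.0133
  ebony-bodied vestigial-winged: (23 − 25)² / 25 = 0.1600
χ² = 0.0178 + 0.0133 + 0.0133 + 0.1600 = 0.2044 ≈ 0.204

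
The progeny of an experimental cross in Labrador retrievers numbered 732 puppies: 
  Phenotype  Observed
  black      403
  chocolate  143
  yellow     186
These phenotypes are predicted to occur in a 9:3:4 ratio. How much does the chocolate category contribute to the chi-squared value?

0.241

The 9:3:4 ratio has 16 parts, so with N = 732 the expected counts are:
  black: 732 × 9/16 = 411.75
  chocolate: 732 × 3/16 = 137.25
  yellow: 732 × 4/16 = 183
Contribution of chocolate: (143 − 137.25)² / 137.25 = 0.2409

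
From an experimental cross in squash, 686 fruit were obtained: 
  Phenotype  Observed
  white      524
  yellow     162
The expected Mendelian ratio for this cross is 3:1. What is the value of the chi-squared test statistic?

0.702

Under the 3:1 hypothesis (Σ ratio = 4, N = 686):
  white: 686 × 3/4 = 514.5
  yellow: 686 × 1/4 = 171.5
χ² = Σ (O − E)² / E
  white: (524 − 514.5)² / 514.5 = 0.1754
  yellow: (162 − 171.5)² / 171.5 = 0.5262
χ² = 0.1754 + 0.5262 = 0.7016 ≈ 0.702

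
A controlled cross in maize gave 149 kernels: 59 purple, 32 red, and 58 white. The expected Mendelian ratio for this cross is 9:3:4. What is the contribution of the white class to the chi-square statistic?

11.559

The 9:3:4 ratio has 16 parts, so with N = 149 the expected counts are:
  purple: 149 × 9/16 = 83.8125
  red: 149 × 3/16 = 27.9375
  white: 149 × 4/16 = 37.25
Contribution of white: (58 − 37.25)² / 37.25 = 11.5587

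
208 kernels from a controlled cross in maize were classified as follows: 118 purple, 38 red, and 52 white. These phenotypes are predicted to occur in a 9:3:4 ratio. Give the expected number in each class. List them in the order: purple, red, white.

117, 39, 52

The 9:3:4 ratio has 16 parts, so with N = 208 the expected counts are:
  purple: 208 × 9/16 = 117
  red: 208 × 3/16 = 39
  white: 208 × 4/16 = 52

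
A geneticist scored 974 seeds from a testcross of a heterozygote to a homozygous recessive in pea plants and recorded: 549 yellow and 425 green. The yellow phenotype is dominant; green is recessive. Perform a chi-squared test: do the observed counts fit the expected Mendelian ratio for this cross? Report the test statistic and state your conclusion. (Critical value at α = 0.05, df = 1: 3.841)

A testcross of a heterozygote (Aa × aa) gives a 1:1 phenotypic ratio.
Total ratio parts = 2. Expected numbers out of 974:
  yellow: 974 × 1/2 = 487
  green: 974 × 1/2 = 487
χ² = Σ (O − E)² / E
  yellow: (549 − 487)² / 487 = 7.8932
  green: (425 − 487)² / 487 = 7.8932
χ² = 7.8932 + 7.8932 = 15.7864 ≈ 15.786
Degrees of freedom = 2 − 1 = 1; critical value at α = 0.05 is 3.841.
Since 15.786 > 3.841, we reject the null hypothesis — the data do not fit the 1:1 ratio.

15.786; not consistent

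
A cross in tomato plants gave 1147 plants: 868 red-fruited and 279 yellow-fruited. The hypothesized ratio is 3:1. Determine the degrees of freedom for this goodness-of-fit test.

A goodness-of-fit test with 2 phenotype classes has df = 2 − 1 = 1.

1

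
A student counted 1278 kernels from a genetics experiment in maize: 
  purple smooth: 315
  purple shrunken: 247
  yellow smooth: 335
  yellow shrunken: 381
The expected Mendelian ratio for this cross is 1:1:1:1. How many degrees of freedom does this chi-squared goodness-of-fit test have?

A goodness-of-fit test with 4 phenotype classes has df = 4 − 1 = 3.

3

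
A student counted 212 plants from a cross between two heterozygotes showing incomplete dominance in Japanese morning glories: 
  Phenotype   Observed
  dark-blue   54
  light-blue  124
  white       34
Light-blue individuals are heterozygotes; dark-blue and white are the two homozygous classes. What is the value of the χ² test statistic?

9.887

With incomplete dominance, a heterozygote × heterozygote cross gives a 1:2:1 phenotypic ratio.
Under the 1:2:1 hypothesis (Σ ratio = 4, N = 212):
  dark-blue: 212 × 1/4 = 53
  light-blue: 212 × 2/4 = 106
  white: 212 × 1/4 = 53
χ² = Σ (O − E)² / E
  dark-blue: (54 − 53)² / 53 = 0.0189
  light-blue: (124 − 106)² / 106 = 3.0566
  white: (34 − 53)² / 53 = 6.8113
χ² = 0.0189 + 3.0566 + 6.8113 = 9.8868 ≈ 9.887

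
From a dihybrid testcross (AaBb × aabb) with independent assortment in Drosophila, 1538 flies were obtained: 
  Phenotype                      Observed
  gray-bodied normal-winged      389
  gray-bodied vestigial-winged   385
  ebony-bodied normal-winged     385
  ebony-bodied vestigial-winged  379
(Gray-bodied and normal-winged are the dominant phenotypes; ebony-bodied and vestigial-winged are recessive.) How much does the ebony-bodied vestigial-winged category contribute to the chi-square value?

0.079

A dihybrid testcross with independent assortment gives a 1:1:1:1 ratio.
The 1:1:1:1 ratio has 4 parts, so with N = 1538 the expected counts are:
  gray-bodied normal-winged: 1538 × 1/4 = 384.5
  gray-bodied vestigial-winged: 1538 × 1/4 = 384.5
  ebony-bodied normal-winged: 1538 × 1/4 = 384.5
  ebony-bodied vestigial-winged: 1538 × 1/4 = 384.5
Contribution of ebony-bodied vestigial-winged: (379 − 384.5)² / 384.5 = 0.0787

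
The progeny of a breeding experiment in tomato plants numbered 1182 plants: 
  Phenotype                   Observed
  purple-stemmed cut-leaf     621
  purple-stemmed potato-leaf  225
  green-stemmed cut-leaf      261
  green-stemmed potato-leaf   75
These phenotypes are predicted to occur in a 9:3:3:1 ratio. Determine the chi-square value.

9.959

Under the 9:3:3:1 hypothesis (Σ ratio = 16, N = 1182):
  purple-stemmed cut-leaf: 1182 × 9/16 = 664.875
  purple-stemmed potato-leaf: 1182 × 3/16 = 221.625
  green-stemmed cut-leaf: 1182 × 3/16 = 221.625
  green-stemmed potato-leaf: 1182 × 1/16 = 73.875
χ² = Σ (O − E)² / E
  purple-stemmed cut-leaf: (621 − 664.875)² / 664.875 = 2.8953
  purple-stemmed potato-leaf: (225 − 221.625)² / 221.625 = 0.0514
  green-stemmed cut-leaf: (261 − 221.625)² / 221.625 = 6.9956
  green-stemmed potato-leaf: (75 − 73.875)² / 73.875 = 0.0171
χ² = 2.8953 + 0.0514 + 6.9956 + 0.0171 = 9.9594 ≈ 9.959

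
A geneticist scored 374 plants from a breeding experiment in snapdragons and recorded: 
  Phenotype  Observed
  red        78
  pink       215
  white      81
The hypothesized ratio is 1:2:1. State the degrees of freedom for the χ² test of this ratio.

2

A goodness-of-fit test with 3 phenotype classes has df = 3 − 1 = 2.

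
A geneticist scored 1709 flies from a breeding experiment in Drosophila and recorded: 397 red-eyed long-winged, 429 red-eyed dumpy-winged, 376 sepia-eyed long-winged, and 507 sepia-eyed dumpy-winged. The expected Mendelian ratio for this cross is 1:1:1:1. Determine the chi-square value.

23.183

Total ratio parts = 4. Expected numbers out of 1709:
  red-eyed long-winged: 1709 × 1/4 = 427.25
  red-eyed dumpy-winged: 1709 × 1/4 = 427.25
  sepia-eyed long-winged: 1709 × 1/4 = 427.25
  sepia-eyed dumpy-winged: 1709 × 1/4 = 427.25
χ² = Σ (O − E)² / E
  red-eyed long-winged: (397 − 427.25)² / 427.25 = 2.1417
  red-eyed dumpy-winged: (429 − 427.25)² / 427.25 = 0.0072
  sepia-eyed long-winged: (376 − 427.25)² / 427.25 = 6.1476
  sepia-eyed dumpy-winged: (507 − 427.25)² / 427.25 = 14.8860
χ² = 2.1417 + 0.0072 + 6.1476 + 14.8860 = 23.1825 ≈ 23.183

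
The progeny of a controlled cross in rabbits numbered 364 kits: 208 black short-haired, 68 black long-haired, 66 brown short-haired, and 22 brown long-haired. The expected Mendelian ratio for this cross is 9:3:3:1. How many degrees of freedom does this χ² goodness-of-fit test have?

A goodness-of-fit test with 4 phenotype classes has df = 4 − 1 = 3.

3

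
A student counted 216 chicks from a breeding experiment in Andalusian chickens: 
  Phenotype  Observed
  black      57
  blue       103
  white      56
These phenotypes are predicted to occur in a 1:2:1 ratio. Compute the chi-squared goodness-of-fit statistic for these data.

Total ratio parts = 4. Expected numbers out of 216:
  black: 216 × 1/4 = 54
  blue: 216 × 2/4 = 108
  white: 216 × 1/4 = 54
χ² = Σ (O − E)² / E
  black: (57 − 54)² / 54 = 0.1667
  blue: (103 − 108)² / 108 = 0.2315
  white: (56 − 54)² / 54 = 0.0741
χ² = 0.1667 + 0.2315 + 0.0741 = 0.4723 ≈ 0.472

0.472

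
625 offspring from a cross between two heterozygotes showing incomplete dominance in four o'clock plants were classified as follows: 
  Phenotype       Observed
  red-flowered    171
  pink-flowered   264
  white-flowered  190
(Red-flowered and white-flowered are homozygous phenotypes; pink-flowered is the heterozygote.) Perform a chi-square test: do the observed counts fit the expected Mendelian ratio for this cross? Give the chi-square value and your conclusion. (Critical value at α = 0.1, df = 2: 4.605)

With incomplete dominance, a heterozygote × heterozygote cross gives a 1:2:1 phenotypic ratio.
Total ratio parts = 4. Expected numbers out of 625:
  red-flowered: 625 × 1/4 = 156.25
  pink-flowered: 625 × 2/4 = 312.5
  white-flowered: 625 × 1/4 = 156.25
χ² = Σ (O − E)² / E
  red-flowered: (171 − 156.25)² / 156.25 = 1.3924
  pink-flowered: (264 − 312.5)² / 312.5 = 7.5272
  white-flowered: (190 − 156.25)² / 156.25 = 7.2900
χ² = 1.3924 + 7.5272 + 7.2900 = 16.2096 ≈ 16.210
Degrees of freedom = 3 − 1 = 2; critical value at α = 0.1 is 4.605.
Since 16.210 > 4.605, we reject the null hypothesis — the data do not fit the 1:2:1 ratio.

16.210; not consistent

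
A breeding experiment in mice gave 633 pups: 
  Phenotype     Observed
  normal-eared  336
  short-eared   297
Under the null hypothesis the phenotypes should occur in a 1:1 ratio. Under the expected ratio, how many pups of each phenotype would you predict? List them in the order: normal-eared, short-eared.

316.5, 316.5

Total ratio parts = 2. Expected numbers out of 633:
  normal-eared: 633 × 1/2 = 316.5
  short-eared: 633 × 1/2 = 316.5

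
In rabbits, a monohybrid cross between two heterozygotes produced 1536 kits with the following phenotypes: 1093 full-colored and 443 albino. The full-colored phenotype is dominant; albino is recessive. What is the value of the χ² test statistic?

For a monohybrid cross between heterozygotes with complete dominance, the expected phenotypic ratio is 3:1.
Under the 3:1 hypothesis (Σ ratio = 4, N = 1536):
  full-colored: 1536 × 3/4 = 1152
  albino: 1536 × 1/4 = 384
χ² = Σ (O − E)² / E
  full-colored: (1093 − 1152)² / 1152 = 3.0217
  albino: (443 − 384)² / 384 = 9.0651
χ² = 3.0217 + 9.0651 = 12.0868 ≈ 12.087

12.087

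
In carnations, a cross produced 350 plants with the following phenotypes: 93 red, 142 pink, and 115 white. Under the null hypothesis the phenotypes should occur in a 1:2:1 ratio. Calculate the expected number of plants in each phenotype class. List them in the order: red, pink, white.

87.5, 175, 87.5

Expected counts for N = 350 under a 1:2:1 ratio (total parts = 4):
  red: 350 × 1/4 = 87.5
  pink: 350 × 2/4 = 175
  white: 350 × 1/4 = 87.5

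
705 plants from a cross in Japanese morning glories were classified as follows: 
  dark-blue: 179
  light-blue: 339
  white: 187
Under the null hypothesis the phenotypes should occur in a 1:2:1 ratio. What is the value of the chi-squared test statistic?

Expected counts for N = 705 under a 1:2:1 ratio (total parts = 4):
  dark-blue: 705 × 1/4 = 176.25
  light-blue: 705 × 2/4 = 352.5
  white: 705 × 1/4 = 176.25
χ² = Σ (O − E)² / E
  dark-blue: (179 − 176.25)² / 176.25 = 0.0429
  light-blue: (339 − 352.5)² / 352.5 = 0.5170
  white: (187 − 176.25)² / 176.25 = 0.6557
χ² = 0.0429 + 0.5170 + 0.6557 = 1.2156 ≈ 1.216

1.216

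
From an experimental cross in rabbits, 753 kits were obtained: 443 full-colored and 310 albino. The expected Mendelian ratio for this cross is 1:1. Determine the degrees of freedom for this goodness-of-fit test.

A goodness-of-fit test with 2 phenotype classes has df = 2 − 1 = 1.

1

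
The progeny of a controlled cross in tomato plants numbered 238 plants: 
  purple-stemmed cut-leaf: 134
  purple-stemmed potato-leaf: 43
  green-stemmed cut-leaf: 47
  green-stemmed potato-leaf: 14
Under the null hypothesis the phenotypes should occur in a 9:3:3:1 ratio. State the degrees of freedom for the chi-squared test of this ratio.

3

A goodness-of-fit test with 4 phenotype classes has df = 4 − 1 = 3.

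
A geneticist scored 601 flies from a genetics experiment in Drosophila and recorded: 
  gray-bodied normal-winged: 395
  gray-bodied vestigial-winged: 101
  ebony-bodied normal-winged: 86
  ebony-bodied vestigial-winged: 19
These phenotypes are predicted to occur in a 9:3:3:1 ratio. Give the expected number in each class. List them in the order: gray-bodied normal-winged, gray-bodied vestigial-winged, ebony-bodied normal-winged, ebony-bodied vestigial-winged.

The 9:3:3:1 ratio has 16 parts, so with N = 601 the expected counts are:
  gray-bodied normal-winged: 601 × 9/16 = 338.0625
  gray-bodied vestigial-winged: 601 × 3/16 = 112.6875
  ebony-bodied normal-winged: 601 × 3/16 = 112.6875
  ebony-bodied vestigial-winged: 601 × 1/16 = 37.5625

338.0625, 112.6875, 112.6875, 37.5625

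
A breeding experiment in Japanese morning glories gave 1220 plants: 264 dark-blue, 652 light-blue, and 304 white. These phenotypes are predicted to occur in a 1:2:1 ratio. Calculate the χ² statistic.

8.407

The 1:2:1 ratio has 4 parts, so with N = 1220 the expected counts are:
  dark-blue: 1220 × 1/4 = 305
  light-blue: 1220 × 2/4 = 610
  white: 1220 × 1/4 = 305
χ² = Σ (O − E)² / E
  dark-blue: (264 − 305)² / 305 = 5.5115
  light-blue: (652 − 610)² / 610 = 2.8918
  white: (304 − 305)² / 305 = 0.0033
χ² = 5.5115 + 2.8918 + 0.0033 = 8.4066 ≈ 8.407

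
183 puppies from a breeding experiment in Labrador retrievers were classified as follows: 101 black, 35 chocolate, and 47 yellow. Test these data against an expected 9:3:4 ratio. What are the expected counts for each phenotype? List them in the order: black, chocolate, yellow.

102.9375, 34.3125, 45.75

Expected counts for N = 183 under a 9:3:4 ratio (total parts = 16):
  black: 183 × 9/16 = 102.9375
  chocolate: 183 × 3/16 = 34.3125
  yellow: 183 × 4/16 = 45.75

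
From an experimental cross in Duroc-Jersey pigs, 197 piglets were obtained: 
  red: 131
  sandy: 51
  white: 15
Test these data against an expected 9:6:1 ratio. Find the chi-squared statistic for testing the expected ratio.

11.347

The 9:6:1 ratio has 16 parts, so with N = 197 the expected counts are:
  red: 197 × 9/16 = 110.8125
  sandy: 197 × 6/16 = 73.875
  white: 197 × 1/16 = 12.3125
χ² = Σ (O − E)² / E
  red: (131 − 110.8125)² / 110.8125 = 3.6777
  sandy: (51 − 73.875)² / 73.875 = 7.0831
  white: (15 − 12.3125)² / 12.3125 = 0.5866
χ² = 3.6777 + 7.0831 + 0.5866 = 11.3474 ≈ 11.347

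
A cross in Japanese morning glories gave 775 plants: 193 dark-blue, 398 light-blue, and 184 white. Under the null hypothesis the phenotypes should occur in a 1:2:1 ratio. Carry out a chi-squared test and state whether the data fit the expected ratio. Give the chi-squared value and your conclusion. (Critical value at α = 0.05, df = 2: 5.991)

0.778; consistent

The 1:2:1 ratio has 4 parts, so with N = 775 the expected counts are:
  dark-blue: 775 × 1/4 = 193.75
  light-blue: 775 × 2/4 = 387.5
  white: 775 × 1/4 = 193.75
χ² = Σ (O − E)² / E
  dark-blue: (193 − 193.75)² / 193.75 = 0.0029
  light-blue: (398 − 387.5)² / 387.5 = 0.2845
  white: (184 − 193.75)² / 193.75 = 0.4906
χ² = 0.0029 + 0.2845 + 0.4906 = 0.778
Degrees of freedom = 3 − 1 = 2; critical value at α = 0.05 is 5.991.
Since 0.778 < 5.991, we fail to reject the null hypothesis — the data are consistent with the 1:2:1 ratio.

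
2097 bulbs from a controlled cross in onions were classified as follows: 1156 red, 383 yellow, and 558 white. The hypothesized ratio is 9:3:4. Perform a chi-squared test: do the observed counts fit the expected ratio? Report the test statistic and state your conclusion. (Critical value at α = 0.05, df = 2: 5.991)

Under the 9:3:4 hypothesis (Σ ratio = 16, N = 2097):
  red: 2097 × 9/16 = 1179.5625
  yellow: 2097 × 3/16 = 393.1875
  white: 2097 × 4/16 = 524.25
χ² = Σ (O − E)² / E
  red: (1156 − 1179.5625)² / 1179.5625 = 0.4707
  yellow: (383 − 393.1875)² / 393.1875 = 0.2640
  white: (558 − 524.25)² / 524.25 = 2.1727
χ² = 0.4707 + 0.2640 + 2.1727 = 2.9074 ≈ 2.907
Degrees of freedom = 3 − 1 = 2; critical value at α = 0.05 is 5.991.
Since 2.907 < 5.991, we fail to reject the null hypothesis — the data are consistent with the 9:3:4 ratio.

2.907; consistent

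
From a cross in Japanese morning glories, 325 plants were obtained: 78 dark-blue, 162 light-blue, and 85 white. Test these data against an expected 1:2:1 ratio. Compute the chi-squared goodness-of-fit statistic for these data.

0.305

Expected counts for N = 325 under a 1:2:1 ratio (total parts = 4):
  dark-blue: 325 × 1/4 = 81.25
  light-blue: 325 × 2/4 = 162.5
  white: 325 × 1/4 = 81.25
χ² = Σ (O − E)² / E
  dark-blue: (78 − 81.25)² / 81.25 = 0.1300
  light-blue: (162 − 162.5)² / 162.5 = 0.0015
  white: (85 − 81.25)² / 81.25 = 0.1731
χ² = 0.1300 + 0.0015 + 0.1731 = 0.3046 ≈ 0.305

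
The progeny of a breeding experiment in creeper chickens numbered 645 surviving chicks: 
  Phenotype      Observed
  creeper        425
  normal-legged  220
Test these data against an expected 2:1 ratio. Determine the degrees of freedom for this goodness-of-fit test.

1

A goodness-of-fit test with 2 phenotype classes has df = 2 − 1 = 1.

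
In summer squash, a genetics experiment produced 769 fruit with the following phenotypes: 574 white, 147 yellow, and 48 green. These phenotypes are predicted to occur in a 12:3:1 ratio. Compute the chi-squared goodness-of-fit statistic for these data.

Under the 12:3:1 hypothesis (Σ ratio = 16, N = 769):
  white: 769 × 12/16 = 576.75
  yellow: 769 × 3/16 = 144.1875
  green: 769 × 1/16 = 48.0625
χ² = Σ (O − E)² / E
  white: (574 − 576.75)² / 576.75 = 0.0131
  yellow: (147 − 144.1875)² / 144.1875 = 0.0549
  green: (48 − 48.0625)² / 48.0625 = 0.0001
χ² = 0.0131 + 0.0549 + 0.0001 = 0.0681 ≈ 0.068

0.068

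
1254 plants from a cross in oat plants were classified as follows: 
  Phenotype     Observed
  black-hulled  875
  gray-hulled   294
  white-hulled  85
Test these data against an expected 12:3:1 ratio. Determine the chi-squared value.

19.864

The 12:3:1 ratio has 16 parts, so with N = 1254 the expected counts are:
  black-hulled: 1254 × 12/16 = 940.5
  gray-hulled: 1254 × 3/16 = 235.125
  white-hulled: 1254 × 1/16 = 78.375
χ² = Σ (O − E)² / E
  black-hulled: (875 − 940.5)² / 940.5 = 4.5617
  gray-hulled: (294 − 235.125)² / 235.125 = 14.7422
  white-hulled: (85 − 78.375)² / 78.375 = 0.5600
χ² = 4.5617 + 14.7422 + 0.5600 = 19.8639 ≈ 19.864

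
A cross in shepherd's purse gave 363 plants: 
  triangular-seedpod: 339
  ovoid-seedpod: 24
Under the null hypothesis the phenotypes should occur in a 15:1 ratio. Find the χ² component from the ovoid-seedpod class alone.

Under the 15:1 hypothesis (Σ ratio = 16, N = 363):
  triangular-seedpod: 363 × 15/16 = 340.3125
  ovoid-seedpod: 363 × 1/16 = 22.6875
Contribution of ovoid-seedpod: (24 − 22.6875)² / 22.6875 = 0.0759

0.076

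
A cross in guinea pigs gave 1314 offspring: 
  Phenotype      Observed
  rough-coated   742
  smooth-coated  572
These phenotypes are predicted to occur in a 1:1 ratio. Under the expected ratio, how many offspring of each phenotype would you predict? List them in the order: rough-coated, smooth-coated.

Under the 1:1 hypothesis (Σ ratio = 2, N = 1314):
  rough-coated: 1314 × 1/2 = 657
  smooth-coated: 1314 × 1/2 = 657

657, 657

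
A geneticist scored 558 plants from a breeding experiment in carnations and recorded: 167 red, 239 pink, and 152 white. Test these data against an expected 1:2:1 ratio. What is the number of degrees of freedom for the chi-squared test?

A goodness-of-fit test with 3 phenotype classes has df = 3 − 1 = 2.

2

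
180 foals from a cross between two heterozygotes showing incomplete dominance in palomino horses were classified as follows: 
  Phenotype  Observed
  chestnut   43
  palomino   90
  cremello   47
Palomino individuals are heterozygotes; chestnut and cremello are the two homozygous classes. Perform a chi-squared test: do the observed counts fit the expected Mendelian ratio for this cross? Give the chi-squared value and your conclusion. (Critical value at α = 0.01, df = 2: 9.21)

0.178; consistent

With incomplete dominance, a heterozygote × heterozygote cross gives a 1:2:1 phenotypic ratio.
The 1:2:1 ratio has 4 parts, so with N = 180 the expected counts are:
  chestnut: 180 × 1/4 = 45
  palomino: 180 × 2/4 = 90
  cremello: 180 × 1/4 = 45
χ² = Σ (O − E)² / E
  chestnut: (43 − 45)² / 45 = 0.0889
  palomino: (90 − 90)² / 90 = 0.0000
  cremello: (47 − 45)² / 45 = 0.0889
χ² = 0.0889 + 0.0000 + 0.0889 = 0.1778 ≈ 0.178
Degrees of freedom = 3 − 1 = 2; critical value at α = 0.01 is 9.21.
Since 0.178 < 9.21, we fail to reject the null hypothesis — the data are consistent with the 1:2:1 ratio.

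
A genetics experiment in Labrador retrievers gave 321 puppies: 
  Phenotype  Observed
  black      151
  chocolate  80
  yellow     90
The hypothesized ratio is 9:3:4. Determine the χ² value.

12.547

Under the 9:3:4 hypothesis (Σ ratio = 16, N = 321):
  black: 321 × 9/16 = 180.5625
  chocolate: 321 × 3/16 = 60.1875
  yellow: 321 × 4/16 = 80.25
χ² = Σ (O − E)² / E
  black: (151 − 180.5625)² / 180.5625 = 4.8401
  chocolate: (80 − 60.1875)² / 60.1875 = 6.5219
  yellow: (90 − 80.25)² / 80.25 = 1.1846
χ² = 4.8401 + 6.5219 + 1.1846 = 12.5466 ≈ 12.547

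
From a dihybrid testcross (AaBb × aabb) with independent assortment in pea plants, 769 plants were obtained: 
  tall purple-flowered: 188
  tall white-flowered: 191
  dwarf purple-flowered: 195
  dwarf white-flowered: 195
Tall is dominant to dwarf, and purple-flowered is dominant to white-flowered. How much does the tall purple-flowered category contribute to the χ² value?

A dihybrid testcross with independent assortment gives a 1:1:1:1 ratio.
Under the 1:1:1:1 hypothesis (Σ ratio = 4, N = 769):
  tall purple-flowered: 769 × 1/4 = 192.25
  tall white-flowered: 769 × 1/4 = 192.25
  dwarf purple-flowered: 769 × 1/4 = 192.25
  dwarf white-flowered: 769 × 1/4 = 192.25
Contribution of tall purple-flowered: (188 − 192.25)² / 192.25 = 0.0940

0.094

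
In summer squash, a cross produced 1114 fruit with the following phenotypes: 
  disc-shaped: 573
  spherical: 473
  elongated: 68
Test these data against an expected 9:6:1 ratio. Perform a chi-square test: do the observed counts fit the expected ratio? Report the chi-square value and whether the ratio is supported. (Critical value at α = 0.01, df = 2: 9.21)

Under the 9:6:1 hypothesis (Σ ratio = 16, N = 1114):
  disc-shaped: 1114 × 9/16 = 626.625
  spherical: 1114 × 6/16 = 417.75
  elongated: 1114 × 1/16 = 69.625
χ² = Σ (O − E)² / E
  disc-shaped: (573 − 626.625)² / 626.625 = 4.5891
  spherical: (473 − 417.75)² / 417.75 = 7.3072
  elongated: (68 − 69.625)² / 69.625 = 0.0379
χ² = 4.5891 + 7.3072 + 0.0379 = 11.9342 ≈ 11.934
Degrees of freedom = 3 − 1 = 2; critical value at α = 0.01 is 9.21.
Since 11.934 > 9.21, we reject the null hypothesis — the data do not fit the 9:6:1 ratio.

11.934; not consistent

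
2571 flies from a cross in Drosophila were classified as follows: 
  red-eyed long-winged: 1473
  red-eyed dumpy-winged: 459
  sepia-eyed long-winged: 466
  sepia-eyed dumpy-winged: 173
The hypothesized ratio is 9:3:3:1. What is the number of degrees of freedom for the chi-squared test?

A goodness-of-fit test with 4 phenotype classes has df = 4 − 1 = 3.

3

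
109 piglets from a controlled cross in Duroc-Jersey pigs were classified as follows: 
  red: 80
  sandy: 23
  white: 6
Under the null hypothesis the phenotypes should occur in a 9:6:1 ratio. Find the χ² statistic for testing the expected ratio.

Expected counts for N = 109 under a 9:6:1 ratio (total parts = 16):
  red: 109 × 9/16 = 61.3125
  sandy: 109 × 6/16 = 40.875
  white: 109 × 1/16 = 6.8125
χ² = Σ (O − E)² / E
  red: (80 − 61.3125)² / 61.3125 = 5.6958
  sandy: (23 − 40.875)² / 40.875 = 7.8169
  white: (6 − 6.8125)² / 6.8125 = 0.0969
χ² = 5.6958 + 7.8169 + 0.0969 = 13.6096 ≈ 13.610

13.610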